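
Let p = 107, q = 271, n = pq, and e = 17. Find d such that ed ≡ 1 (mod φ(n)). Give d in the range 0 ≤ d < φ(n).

φ(n) = (p−1)(q−1) = 106·270 = 28620.
Need d with 17·d ≡ 1 (mod 28620). Apply the extended Euclidean algorithm:
28620 = 1683×17 + 9
17 = 1×9 + 8
9 = 1×8 + 1
8 = 8×1 + 0
Back-substitute:
1 = 9 − 8
1 = −17 + 2·9
1 = 2·28620 − 3367·17
So 17·(-3367) ≡ 1 (mod 28620), hence d ≡ -3367 ≡ 25253 (mod 28620).

25253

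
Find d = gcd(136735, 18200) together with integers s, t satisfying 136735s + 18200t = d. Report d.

5

Euclidean algorithm:
136735 = 7×18200 + 9335
18200 = 1×9335 + 8865
9335 = 1×8865 + 470
8865 = 18×470 + 405
470 = 1×405 + 65
405 = 6×65 + 15
65 = 4×15 + 5
15 = 3×5 + 0
gcd(136735, 18200) = 5.
Working backward:
5 = 65 − 4·15
5 = −4·405 + 25·65
5 = 25·470 − 29·405
5 = −29·8865 + 547·470
5 = 547·9335 − 576·8865
5 = −576·18200 + 1123·9335
5 = 1123·136735 − 8437·18200
So 5 = (1123)·136735 + (-8437)·18200.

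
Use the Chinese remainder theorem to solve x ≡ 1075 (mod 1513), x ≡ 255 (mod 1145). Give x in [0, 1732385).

Write x = 1075 + 1513·k. Then 1513·k ≡ 255 − 1075 ≡ 325 (mod 1145).
Need 1513⁻¹ mod 1145. Extended Euclid on (1145, 368):
1145 = 3*368 + 41
368 = 8*41 + 40
41 = 1*40 + 1
40 = 40*1 + 0
Back-substitute:
1 = 41 − 40
1 = −368 + 9·41
1 = 9·1145 − 28·368
1513⁻¹ ≡ 1117 (mod 1145), so k ≡ 1117·325 ≡ 60 (mod 1145).
x = 1075 + 1513·60 = 91855.

91855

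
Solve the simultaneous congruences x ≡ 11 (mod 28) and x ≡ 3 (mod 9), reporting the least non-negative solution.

39

Write x = 11 + 28·k. Then 28·k ≡ 3 − 11 ≡ 1 (mod 9).
Need 28⁻¹ mod 9. Extended Euclid on (9, 1):
9 = 9×1 + 0
28⁻¹ ≡ 1 (mod 9), so k ≡ 1·1 ≡ 1 (mod 9).
x = 11 + 28·1 = 39.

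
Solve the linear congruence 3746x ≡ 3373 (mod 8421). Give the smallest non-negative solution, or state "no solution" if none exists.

4661

First find gcd(3746, 8421):
8421 = 2·3746 + 929
3746 = 4·929 + 30
929 = 30·30 + 29
30 = 1·29 + 1
29 = 29·1 + 0
gcd = 1, so a unique solution mod 8421 exists.
Back-substitute for the Bézout coefficients:
1 = 30 − 29
1 = −929 + 31·30
1 = 31·3746 − 125·929
1 = −125·8421 + 281·3746
So 3746·(281) ≡ 1 (mod 8421), giving 3746⁻¹ ≡ 281.
x ≡ 3746⁻¹·3373 ≡ 281·3373 ≡ 4661 (mod 8421).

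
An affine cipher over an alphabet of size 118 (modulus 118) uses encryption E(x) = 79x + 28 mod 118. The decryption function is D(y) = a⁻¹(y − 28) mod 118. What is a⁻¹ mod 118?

3

Extended Euclidean algorithm:
118 = 1·79 + 39
79 = 2·39 + 1
39 = 39·1 + 0
gcd = 1, so the inverse exists. Back-substitute:
1 = 79 − 2·39
1 = −2·118 + 3·79
So 79·3 ≡ 1 (mod 118).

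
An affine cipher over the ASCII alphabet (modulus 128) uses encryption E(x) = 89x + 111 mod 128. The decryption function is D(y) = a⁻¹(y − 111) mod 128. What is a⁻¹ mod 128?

105

Run Euclid on (128, 89):
128 = 1×89 + 39
89 = 2×39 + 11
39 = 3×11 + 6
11 = 1×6 + 5
6 = 1×5 + 1
5 = 5×1 + 0
The gcd is 1. Working backward:
1 = 6 − 5
1 = −11 + 2·6
1 = 2·39 − 7·11
1 = −7·89 + 16·39
1 = 16·128 − 23·89
Thus 89·(-23) ≡ 1 (mod 128); reducing, -23 mod 128 = 105.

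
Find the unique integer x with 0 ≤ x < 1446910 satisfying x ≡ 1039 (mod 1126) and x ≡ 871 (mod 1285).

Write x = 1039 + 1126·k. Then 1126·k ≡ 871 − 1039 ≡ 1117 (mod 1285).
Need 1126⁻¹ mod 1285. Extended Euclid on (1285, 1126):
1285 = 1·1126 + 159
1126 = 7·159 + 13
159 = 12·13 + 3
13 = 4·3 + 1
3 = 3·1 + 0
Back-substitute:
1 = 13 − 4·3
1 = −4·159 + 49·13
1 = 49·1126 − 347·159
1 = −347·1285 + 396·1126
1126⁻¹ ≡ 396 (mod 1285), so k ≡ 396·1117 ≡ 292 (mod 1285).
x = 1039 + 1126·292 = 329831.

329831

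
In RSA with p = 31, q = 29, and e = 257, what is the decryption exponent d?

353

φ(n) = (p−1)(q−1) = 30·28 = 840.
Need d with 257·d ≡ 1 (mod 840). Apply the extended Euclidean algorithm:
840 = 3×257 + 69
257 = 3×69 + 50
69 = 1×50 + 19
50 = 2×19 + 12
19 = 1×12 + 7
12 = 1×7 + 5
7 = 1×5 + 2
5 = 2×2 + 1
2 = 2×1 + 0
Back-substitute:
1 = 5 − 2·2
1 = −2·7 + 3·5
1 = 3·12 − 5·7
1 = −5·19 + 8·12
1 = 8·50 − 21·19
1 = −21·69 + 29·50
1 = 29·257 − 108·69
1 = −108·840 + 353·257
So 257·353 ≡ 1 (mod 840), hence d = 353.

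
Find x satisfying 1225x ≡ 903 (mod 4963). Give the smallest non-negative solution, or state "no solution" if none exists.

First find gcd(1225, 4963):
4963 = 4*1225 + 63
1225 = 19*63 + 28
63 = 2*28 + 7
28 = 4*7 + 0
gcd = 7 and 7 | 903, so solutions exist. Divide through by 7: 175x ≡ 129 (mod 709).
Now find 175⁻¹ mod 709:
709 = 4·175 + 9
175 = 19·9 + 4
9 = 2·4 + 1
4 = 4·1 + 0
Back-substitute:
1 = 9 − 2·4
1 = −2·175 + 39·9
1 = 39·709 − 158·175
So 175·(-158) ≡ 1 (mod 709), i.e. 175⁻¹ ≡ 551.
Then x ≡ 551·129 ≡ 179 (mod 709); the smallest non-negative solution is x = 179.

179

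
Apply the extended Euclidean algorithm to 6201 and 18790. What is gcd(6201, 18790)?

1

Apply Euclid's algorithm to 18790 and 6201:
18790 = 3·6201 + 187
6201 = 33·187 + 30
187 = 6·30 + 7
30 = 4·7 + 2
7 = 3·2 + 1
2 = 2·1 + 0
gcd(6201, 18790) = 1.
Back-substituting:
1 = 7 − 3·2
1 = −3·30 + 13·7
1 = 13·187 − 81·30
1 = −81·6201 + 2686·187
1 = 2686·18790 − 8139·6201
So 1 = (2686)·18790 + (-8139)·6201.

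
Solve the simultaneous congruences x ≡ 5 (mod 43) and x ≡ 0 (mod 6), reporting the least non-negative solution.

Write x = 5 + 43·k. Then 43·k ≡ 0 − 5 ≡ 1 (mod 6).
Need 43⁻¹ mod 6. Extended Euclid on (6, 1):
6 = 6×1 + 0
43⁻¹ ≡ 1 (mod 6), so k ≡ 1·1 ≡ 1 (mod 6).
x = 5 + 43·1 = 48.

48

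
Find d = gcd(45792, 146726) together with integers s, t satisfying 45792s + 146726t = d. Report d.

Apply Euclid's algorithm to 146726 and 45792:
146726 = 3×45792 + 9350
45792 = 4×9350 + 8392
9350 = 1×8392 + 958
8392 = 8×958 + 728
958 = 1×728 + 230
728 = 3×230 + 38
230 = 6×38 + 2
38 = 19×2 + 0
gcd(45792, 146726) = 2.
Express as a combination:
2 = 230 − 6·38
2 = −6·728 + 19·230
2 = 19·958 − 25·728
2 = −25·8392 + 219·958
2 = 219·9350 − 244·8392
2 = −244·45792 + 1195·9350
2 = 1195·146726 − 3829·45792
So 2 = (1195)·146726 + (-3829)·45792.

2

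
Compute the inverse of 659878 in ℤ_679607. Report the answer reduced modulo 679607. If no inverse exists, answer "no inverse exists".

163796

gcd(679607, 659878) by repeated division:
679607 = 1*659878 + 19729
659878 = 33*19729 + 8821
19729 = 2*8821 + 2087
8821 = 4*2087 + 473
2087 = 4*473 + 195
473 = 2*195 + 83
195 = 2*83 + 29
83 = 2*29 + 25
29 = 1*25 + 4
25 = 6*4 + 1
4 = 4*1 + 0
gcd = 1, so the inverse exists. Back-substitute:
1 = 25 − 6·4
1 = −6·29 + 7·25
1 = 7·83 − 20·29
1 = −20·195 + 47·83
1 = 47·473 − 114·195
1 = −114·2087 + 503·473
1 = 503·8821 − 2126·2087
1 = −2126·19729 + 4755·8821
1 = 4755·659878 − 159041·19729
1 = −159041·679607 + 163796·659878
So 659878·163796 ≡ 1 (mod 679607).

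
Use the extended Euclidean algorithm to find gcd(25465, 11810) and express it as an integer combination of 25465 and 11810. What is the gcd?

5

Apply Euclid's algorithm to 25465 and 11810:
25465 = 2·11810 + 1845
11810 = 6·1845 + 740
1845 = 2·740 + 365
740 = 2·365 + 10
365 = 36·10 + 5
10 = 2·5 + 0
gcd(25465, 11810) = 5.
Express as a combination:
5 = 365 − 36·10
5 = −36·740 + 73·365
5 = 73·1845 − 182·740
5 = −182·11810 + 1165·1845
5 = 1165·25465 − 2512·11810
So 5 = (1165)·25465 + (-2512)·11810.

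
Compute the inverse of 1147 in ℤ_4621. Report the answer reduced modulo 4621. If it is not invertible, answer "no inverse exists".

gcd(4621, 1147) by repeated division:
4621 = 4·1147 + 33
1147 = 34·33 + 25
33 = 1·25 + 8
25 = 3·8 + 1
8 = 8·1 + 0
The gcd is 1. Working backward:
1 = 25 − 3·8
1 = −3·33 + 4·25
1 = 4·1147 − 139·33
1 = −139·4621 + 560·1147
So 1147·560 ≡ 1 (mod 4621).

560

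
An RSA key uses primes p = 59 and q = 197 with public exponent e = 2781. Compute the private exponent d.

7501

φ(n) = (p−1)(q−1) = 58·196 = 11368.
Need d with 2781·d ≡ 1 (mod 11368). Apply the extended Euclidean algorithm:
11368 = 4×2781 + 244
2781 = 11×244 + 97
244 = 2×97 + 50
97 = 1×50 + 47
50 = 1×47 + 3
47 = 15×3 + 2
3 = 1×2 + 1
2 = 2×1 + 0
Back-substitute:
1 = 3 − 2
1 = −47 + 16·3
1 = 16·50 − 17·47
1 = −17·97 + 33·50
1 = 33·244 − 83·97
1 = −83·2781 + 946·244
1 = 946·11368 − 3867·2781
So 2781·(-3867) ≡ 1 (mod 11368), hence d ≡ -3867 ≡ 7501 (mod 11368).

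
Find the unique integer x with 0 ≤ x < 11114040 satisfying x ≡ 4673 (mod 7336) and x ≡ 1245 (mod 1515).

2807025

Write x = 4673 + 7336·k. Then 7336·k ≡ 1245 − 4673 ≡ 1117 (mod 1515).
Need 7336⁻¹ mod 1515. Extended Euclid on (1515, 1276):
1515 = 1*1276 + 239
1276 = 5*239 + 81
239 = 2*81 + 77
81 = 1*77 + 4
77 = 19*4 + 1
4 = 4*1 + 0
Back-substitute:
1 = 77 − 19·4
1 = −19·81 + 20·77
1 = 20·239 − 59·81
1 = −59·1276 + 315·239
1 = 315·1515 − 374·1276
7336⁻¹ ≡ 1141 (mod 1515), so k ≡ 1141·1117 ≡ 382 (mod 1515).
x = 4673 + 7336·382 = 2807025.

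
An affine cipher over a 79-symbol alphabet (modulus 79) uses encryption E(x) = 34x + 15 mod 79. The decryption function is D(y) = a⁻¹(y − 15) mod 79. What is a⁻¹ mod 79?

gcd(79, 34) by repeated division:
79 = 2*34 + 11
34 = 3*11 + 1
11 = 11*1 + 0
gcd = 1, so the inverse exists. Back-substitute:
1 = 34 − 3·11
1 = −3·79 + 7·34
So 34·7 ≡ 1 (mod 79).

7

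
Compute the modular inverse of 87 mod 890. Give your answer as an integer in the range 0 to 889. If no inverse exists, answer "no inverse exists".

133

Run Euclid on (890, 87):
890 = 10*87 + 20
87 = 4*20 + 7
20 = 2*7 + 6
7 = 1*6 + 1
6 = 6*1 + 0
gcd = 1, so the inverse exists. Back-substitute:
1 = 7 − 6
1 = −20 + 3·7
1 = 3·87 − 13·20
1 = −13·890 + 133·87
So 87·133 ≡ 1 (mod 890).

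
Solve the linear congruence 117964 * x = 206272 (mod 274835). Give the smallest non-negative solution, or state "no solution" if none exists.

First find gcd(117964, 274835):
274835 = 2*117964 + 38907
117964 = 3*38907 + 1243
38907 = 31*1243 + 374
1243 = 3*374 + 121
374 = 3*121 + 11
121 = 11*11 + 0
gcd = 11 and 11 | 206272, so solutions exist. Divide through by 11: 10724x ≡ 18752 (mod 24985).
Now find 10724⁻¹ mod 24985:
24985 = 2·10724 + 3537
10724 = 3·3537 + 113
3537 = 31·113 + 34
113 = 3·34 + 11
34 = 3·11 + 1
11 = 11·1 + 0
Back-substitute:
1 = 34 − 3·11
1 = −3·113 + 10·34
1 = 10·3537 − 313·113
1 = −313·10724 + 949·3537
1 = 949·24985 − 2211·10724
So 10724·(-2211) ≡ 1 (mod 24985), i.e. 10724⁻¹ ≡ 22774.
Then x ≡ 22774·18752 ≡ 14428 (mod 24985); the smallest non-negative solution is x = 14428.

14428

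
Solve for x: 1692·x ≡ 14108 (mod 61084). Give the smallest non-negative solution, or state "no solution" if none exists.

14449

First find gcd(1692, 61084):
61084 = 36×1692 + 172
1692 = 9×172 + 144
172 = 1×144 + 28
144 = 5×28 + 4
28 = 7×4 + 0
gcd = 4 and 4 | 14108, so solutions exist. Divide through by 4: 423x ≡ 3527 (mod 15271).
Now find 423⁻¹ mod 15271:
15271 = 36·423 + 43
423 = 9·43 + 36
43 = 1·36 + 7
36 = 5·7 + 1
7 = 7·1 + 0
Back-substitute:
1 = 36 − 5·7
1 = −5·43 + 6·36
1 = 6·423 − 59·43
1 = −59·15271 + 2130·423
So 423⁻¹ ≡ 2130 (mod 15271).
Then x ≡ 2130·3527 ≡ 14449 (mod 15271); the smallest non-negative solution is x = 14449.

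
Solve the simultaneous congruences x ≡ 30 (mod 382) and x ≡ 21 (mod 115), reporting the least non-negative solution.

35556

Write x = 30 + 382·k. Then 382·k ≡ 21 − 30 ≡ 106 (mod 115).
Need 382⁻¹ mod 115. Extended Euclid on (115, 37):
115 = 3*37 + 4
37 = 9*4 + 1
4 = 4*1 + 0
Back-substitute:
1 = 37 − 9·4
1 = −9·115 + 28·37
382⁻¹ ≡ 28 (mod 115), so k ≡ 28·106 ≡ 93 (mod 115).
x = 30 + 382·93 = 35556.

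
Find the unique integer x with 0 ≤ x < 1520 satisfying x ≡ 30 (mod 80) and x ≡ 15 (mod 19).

110

Write x = 30 + 80·k. Then 80·k ≡ 15 − 30 ≡ 4 (mod 19).
Need 80⁻¹ mod 19. Extended Euclid on (19, 4):
19 = 4·4 + 3
4 = 1·3 + 1
3 = 3·1 + 0
Back-substitute:
1 = 4 − 3
1 = −19 + 5·4
80⁻¹ ≡ 5 (mod 19), so k ≡ 5·4 ≡ 1 (mod 19).
x = 30 + 80·1 = 110.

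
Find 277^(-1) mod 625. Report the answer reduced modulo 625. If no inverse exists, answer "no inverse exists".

88

Extended Euclidean algorithm:
625 = 2×277 + 71
277 = 3×71 + 64
71 = 1×64 + 7
64 = 9×7 + 1
7 = 7×1 + 0
The gcd is 1. Working backward:
1 = 64 − 9·7
1 = −9·71 + 10·64
1 = 10·277 − 39·71
1 = −39·625 + 88·277
So 277·88 ≡ 1 (mod 625).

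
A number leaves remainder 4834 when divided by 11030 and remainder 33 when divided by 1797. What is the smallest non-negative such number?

17454294

Write x = 4834 + 11030·k. Then 11030·k ≡ 33 − 4834 ≡ 590 (mod 1797).
Need 11030⁻¹ mod 1797. Extended Euclid on (1797, 248):
1797 = 7*248 + 61
248 = 4*61 + 4
61 = 15*4 + 1
4 = 4*1 + 0
Back-substitute:
1 = 61 − 15·4
1 = −15·248 + 61·61
1 = 61·1797 − 442·248
11030⁻¹ ≡ 1355 (mod 1797), so k ≡ 1355·590 ≡ 1582 (mod 1797).
x = 4834 + 11030·1582 = 17454294.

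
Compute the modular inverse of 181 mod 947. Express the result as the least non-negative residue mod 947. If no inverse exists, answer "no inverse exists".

293

gcd(947, 181) by repeated division:
947 = 5*181 + 42
181 = 4*42 + 13
42 = 3*13 + 3
13 = 4*3 + 1
3 = 3*1 + 0
The gcd is 1. Working backward:
1 = 13 − 4·3
1 = −4·42 + 13·13
1 = 13·181 − 56·42
1 = −56·947 + 293·181
So 181·293 ≡ 1 (mod 947).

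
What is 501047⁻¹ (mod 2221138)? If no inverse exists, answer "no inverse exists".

Run Euclid on (2221138, 501047):
2221138 = 4*501047 + 216950
501047 = 2*216950 + 67147
216950 = 3*67147 + 15509
67147 = 4*15509 + 5111
15509 = 3*5111 + 176
5111 = 29*176 + 7
176 = 25*7 + 1
7 = 7*1 + 0
gcd = 1, so the inverse exists. Back-substitute:
1 = 176 − 25·7
1 = −25·5111 + 726·176
1 = 726·15509 − 2203·5111
1 = −2203·67147 + 9538·15509
1 = 9538·216950 − 30817·67147
1 = −30817·501047 + 71172·216950
1 = 71172·2221138 − 315505·501047
Thus 501047·(-315505) ≡ 1 (mod 2221138); reducing, -315505 mod 2221138 = 1905633.

1905633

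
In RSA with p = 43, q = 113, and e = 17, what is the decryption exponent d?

φ(n) = (p−1)(q−1) = 42·112 = 4704.
Need d with 17·d ≡ 1 (mod 4704). Apply the extended Euclidean algorithm:
4704 = 276×17 + 12
17 = 1×12 + 5
12 = 2×5 + 2
5 = 2×2 + 1
2 = 2×1 + 0
Back-substitute:
1 = 5 − 2·2
1 = −2·12 + 5·5
1 = 5·17 − 7·12
1 = −7·4704 + 1937·17
So 17·1937 ≡ 1 (mod 4704), hence d = 1937.

1937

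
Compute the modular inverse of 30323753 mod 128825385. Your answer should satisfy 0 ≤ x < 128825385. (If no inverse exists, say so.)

Extended Euclidean algorithm:
128825385 = 4·30323753 + 7530373
30323753 = 4·7530373 + 202261
7530373 = 37·202261 + 46716
202261 = 4·46716 + 15397
46716 = 3·15397 + 525
15397 = 29·525 + 172
525 = 3·172 + 9
172 = 19·9 + 1
9 = 9·1 + 0
Since gcd(30323753, 128825385) = 1, back-substitute to write 1 as a combination:
1 = 172 − 19·9
1 = −19·525 + 58·172
1 = 58·15397 − 1701·525
1 = −1701·46716 + 5161·15397
1 = 5161·202261 − 22345·46716
1 = −22345·7530373 + 831926·202261
1 = 831926·30323753 − 3350049·7530373
1 = −3350049·128825385 + 14232122·30323753
So 30323753·14232122 ≡ 1 (mod 128825385).

14232122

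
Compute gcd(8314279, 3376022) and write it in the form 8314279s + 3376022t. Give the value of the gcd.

Euclidean algorithm:
8314279 = 2·3376022 + 1562235
3376022 = 2·1562235 + 251552
1562235 = 6·251552 + 52923
251552 = 4·52923 + 39860
52923 = 1·39860 + 13063
39860 = 3·13063 + 671
13063 = 19·671 + 314
671 = 2·314 + 43
314 = 7·43 + 13
43 = 3·13 + 4
13 = 3·4 + 1
4 = 4·1 + 0
gcd(8314279, 3376022) = 1.
Back-substituting:
1 = 13 − 3·4
1 = −3·43 + 10·13
1 = 10·314 − 73·43
1 = −73·671 + 156·314
1 = 156·13063 − 3037·671
1 = −3037·39860 + 9267·13063
1 = 9267·52923 − 12304·39860
1 = −12304·251552 + 58483·52923
1 = 58483·1562235 − 363202·251552
1 = −363202·3376022 + 784887·1562235
1 = 784887·8314279 − 1932976·3376022
So 1 = (784887)·8314279 + (-1932976)·3376022.

1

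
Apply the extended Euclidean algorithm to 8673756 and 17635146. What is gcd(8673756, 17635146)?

6

Repeated division:
17635146 = 2×8673756 + 287634
8673756 = 30×287634 + 44736
287634 = 6×44736 + 19218
44736 = 2×19218 + 6300
19218 = 3×6300 + 318
6300 = 19×318 + 258
318 = 1×258 + 60
258 = 4×60 + 18
60 = 3×18 + 6
18 = 3×6 + 0
gcd(8673756, 17635146) = 6.
Back-substituting:
6 = 60 − 3·18
6 = −3·258 + 13·60
6 = 13·318 − 16·258
6 = −16·6300 + 317·318
6 = 317·19218 − 967·6300
6 = −967·44736 + 2251·19218
6 = 2251·287634 − 14473·44736
6 = −14473·8673756 + 436441·287634
6 = 436441·17635146 − 887355·8673756
So 6 = (436441)·17635146 + (-887355)·8673756.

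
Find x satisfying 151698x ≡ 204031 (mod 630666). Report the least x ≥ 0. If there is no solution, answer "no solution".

no solution

gcd(151698, 630666):
630666 = 4×151698 + 23874
151698 = 6×23874 + 8454
23874 = 2×8454 + 6966
8454 = 1×6966 + 1488
6966 = 4×1488 + 1014
1488 = 1×1014 + 474
1014 = 2×474 + 66
474 = 7×66 + 12
66 = 5×12 + 6
12 = 2×6 + 0
gcd = 6, but 6 ∤ 204031, so the congruence has no solution.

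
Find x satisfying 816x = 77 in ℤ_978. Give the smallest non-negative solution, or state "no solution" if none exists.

gcd(816, 978):
978 = 1×816 + 162
816 = 5×162 + 6
162 = 27×6 + 0
gcd = 6, but 6 ∤ 77, so the congruence has no solution.

no solution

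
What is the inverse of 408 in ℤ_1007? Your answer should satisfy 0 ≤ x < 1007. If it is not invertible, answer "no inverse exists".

Apply the Euclidean algorithm to 1007 and 408:
1007 = 2×408 + 191
408 = 2×191 + 26
191 = 7×26 + 9
26 = 2×9 + 8
9 = 1×8 + 1
8 = 8×1 + 0
The gcd is 1. Working backward:
1 = 9 − 8
1 = −26 + 3·9
1 = 3·191 − 22·26
1 = −22·408 + 47·191
1 = 47·1007 − 116·408
So 408·(-116) ≡ 1 (mod 1007), and -116 ≡ 891 (mod 1007).

891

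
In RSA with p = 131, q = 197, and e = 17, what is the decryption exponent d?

φ(n) = (p−1)(q−1) = 130·196 = 25480.
Need d with 17·d ≡ 1 (mod 25480). Apply the extended Euclidean algorithm:
25480 = 1498·17 + 14
17 = 1·14 + 3
14 = 4·3 + 2
3 = 1·2 + 1
2 = 2·1 + 0
Back-substitute:
1 = 3 − 2
1 = −14 + 5·3
1 = 5·17 − 6·14
1 = −6·25480 + 8993·17
So 17·8993 ≡ 1 (mod 25480), hence d = 8993.

8993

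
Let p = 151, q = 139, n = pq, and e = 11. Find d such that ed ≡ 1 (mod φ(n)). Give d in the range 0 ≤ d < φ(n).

11291

φ(n) = (p−1)(q−1) = 150·138 = 20700.
Need d with 11·d ≡ 1 (mod 20700). Apply the extended Euclidean algorithm:
20700 = 1881*11 + 9
11 = 1*9 + 2
9 = 4*2 + 1
2 = 2*1 + 0
Back-substitute:
1 = 9 − 4·2
1 = −4·11 + 5·9
1 = 5·20700 − 9409·11
So 11·(-9409) ≡ 1 (mod 20700), hence d ≡ -9409 ≡ 11291 (mod 20700).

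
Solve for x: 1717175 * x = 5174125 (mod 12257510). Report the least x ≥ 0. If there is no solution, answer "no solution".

2305779

First find gcd(1717175, 12257510):
12257510 = 7*1717175 + 237285
1717175 = 7*237285 + 56180
237285 = 4*56180 + 12565
56180 = 4*12565 + 5920
12565 = 2*5920 + 725
5920 = 8*725 + 120
725 = 6*120 + 5
120 = 24*5 + 0
gcd = 5 and 5 | 5174125, so solutions exist. Divide through by 5: 343435x ≡ 1034825 (mod 2451502).
Now find 343435⁻¹ mod 2451502:
2451502 = 7*343435 + 47457
343435 = 7*47457 + 11236
47457 = 4*11236 + 2513
11236 = 4*2513 + 1184
2513 = 2*1184 + 145
1184 = 8*145 + 24
145 = 6*24 + 1
24 = 24*1 + 0
Back-substitute:
1 = 145 − 6·24
1 = −6·1184 + 49·145
1 = 49·2513 − 104·1184
1 = −104·11236 + 465·2513
1 = 465·47457 − 1964·11236
1 = −1964·343435 + 14213·47457
1 = 14213·2451502 − 101455·343435
So 343435·(-101455) ≡ 1 (mod 2451502), i.e. 343435⁻¹ ≡ 2350047.
Then x ≡ 2350047·1034825 ≡ 2305779 (mod 2451502); the smallest non-negative solution is x = 2305779.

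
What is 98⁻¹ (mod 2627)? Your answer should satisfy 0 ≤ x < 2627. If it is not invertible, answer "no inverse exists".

gcd(2627, 98) by repeated division:
2627 = 26·98 + 79
98 = 1·79 + 19
79 = 4·19 + 3
19 = 6·3 + 1
3 = 3·1 + 0
Since gcd(98, 2627) = 1, back-substitute to write 1 as a combination:
1 = 19 − 6·3
1 = −6·79 + 25·19
1 = 25·98 − 31·79
1 = −31·2627 + 831·98
So 98·831 ≡ 1 (mod 2627).

831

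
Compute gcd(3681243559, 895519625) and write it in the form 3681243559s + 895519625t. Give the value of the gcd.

Apply Euclid's algorithm to 3681243559 and 895519625:
3681243559 = 4*895519625 + 99165059
895519625 = 9*99165059 + 3034094
99165059 = 32*3034094 + 2074051
3034094 = 1*2074051 + 960043
2074051 = 2*960043 + 153965
960043 = 6*153965 + 36253
153965 = 4*36253 + 8953
36253 = 4*8953 + 441
8953 = 20*441 + 133
441 = 3*133 + 42
133 = 3*42 + 7
42 = 6*7 + 0
gcd(3681243559, 895519625) = 7.
Working backward:
7 = 133 − 3·42
7 = −3·441 + 10·133
7 = 10·8953 − 203·441
7 = −203·36253 + 822·8953
7 = 822·153965 − 3491·36253
7 = −3491·960043 + 21768·153965
7 = 21768·2074051 − 47027·960043
7 = −47027·3034094 + 68795·2074051
7 = 68795·99165059 − 2248467·3034094
7 = −2248467·895519625 + 20304998·99165059
7 = 20304998·3681243559 − 83468459·895519625
So 7 = (20304998)·3681243559 + (-83468459)·895519625.

7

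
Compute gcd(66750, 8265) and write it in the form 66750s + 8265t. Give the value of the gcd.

15

Euclidean algorithm:
66750 = 8*8265 + 630
8265 = 13*630 + 75
630 = 8*75 + 30
75 = 2*30 + 15
30 = 2*15 + 0
gcd(66750, 8265) = 15.
Back-substituting:
15 = 75 − 2·30
15 = −2·630 + 17·75
15 = 17·8265 − 223·630
15 = −223·66750 + 1801·8265
So 15 = (-223)·66750 + (1801)·8265.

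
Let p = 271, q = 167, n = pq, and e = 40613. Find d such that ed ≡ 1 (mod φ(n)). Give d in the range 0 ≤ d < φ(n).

φ(n) = (p−1)(q−1) = 270·166 = 44820.
Need d with 40613·d ≡ 1 (mod 44820). Apply the extended Euclidean algorithm:
44820 = 1*40613 + 4207
40613 = 9*4207 + 2750
4207 = 1*2750 + 1457
2750 = 1*1457 + 1293
1457 = 1*1293 + 164
1293 = 7*164 + 145
164 = 1*145 + 19
145 = 7*19 + 12
19 = 1*12 + 7
12 = 1*7 + 5
7 = 1*5 + 2
5 = 2*2 + 1
2 = 2*1 + 0
Back-substitute:
1 = 5 − 2·2
1 = −2·7 + 3·5
1 = 3·12 − 5·7
1 = −5·19 + 8·12
1 = 8·145 − 61·19
1 = −61·164 + 69·145
1 = 69·1293 − 544·164
1 = −544·1457 + 613·1293
1 = 613·2750 − 1157·1457
1 = −1157·4207 + 1770·2750
1 = 1770·40613 − 17087·4207
1 = −17087·44820 + 18857·40613
So 40613·18857 ≡ 1 (mod 44820), hence d = 18857.

18857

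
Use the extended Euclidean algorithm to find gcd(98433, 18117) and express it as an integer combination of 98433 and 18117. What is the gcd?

Repeated division:
98433 = 5*18117 + 7848
18117 = 2*7848 + 2421
7848 = 3*2421 + 585
2421 = 4*585 + 81
585 = 7*81 + 18
81 = 4*18 + 9
18 = 2*9 + 0
gcd(98433, 18117) = 9.
Back-substituting:
9 = 81 − 4·18
9 = −4·585 + 29·81
9 = 29·2421 − 120·585
9 = −120·7848 + 389·2421
9 = 389·18117 − 898·7848
9 = −898·98433 + 4879·18117
So 9 = (-898)·98433 + (4879)·18117.

9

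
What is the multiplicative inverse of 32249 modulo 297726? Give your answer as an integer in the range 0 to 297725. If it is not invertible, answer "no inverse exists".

15473

Run Euclid on (297726, 32249):
297726 = 9×32249 + 7485
32249 = 4×7485 + 2309
7485 = 3×2309 + 558
2309 = 4×558 + 77
558 = 7×77 + 19
77 = 4×19 + 1
19 = 19×1 + 0
Since gcd(32249, 297726) = 1, back-substitute to write 1 as a combination:
1 = 77 − 4·19
1 = −4·558 + 29·77
1 = 29·2309 − 120·558
1 = −120·7485 + 389·2309
1 = 389·32249 − 1676·7485
1 = −1676·297726 + 15473·32249
So 32249·15473 ≡ 1 (mod 297726).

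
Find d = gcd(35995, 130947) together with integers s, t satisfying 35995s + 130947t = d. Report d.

Apply Euclid's algorithm to 130947 and 35995:
130947 = 3×35995 + 22962
35995 = 1×22962 + 13033
22962 = 1×13033 + 9929
13033 = 1×9929 + 3104
9929 = 3×3104 + 617
3104 = 5×617 + 19
617 = 32×19 + 9
19 = 2×9 + 1
9 = 9×1 + 0
gcd(35995, 130947) = 1.
Express as a combination:
1 = 19 − 2·9
1 = −2·617 + 65·19
1 = 65·3104 − 327·617
1 = −327·9929 + 1046·3104
1 = 1046·13033 − 1373·9929
1 = −1373·22962 + 2419·13033
1 = 2419·35995 − 3792·22962
1 = −3792·130947 + 13795·35995
So 1 = (-3792)·130947 + (13795)·35995.

1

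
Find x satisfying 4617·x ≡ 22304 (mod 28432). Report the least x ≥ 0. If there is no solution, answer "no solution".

First find gcd(4617, 28432):
28432 = 6*4617 + 730
4617 = 6*730 + 237
730 = 3*237 + 19
237 = 12*19 + 9
19 = 2*9 + 1
9 = 9*1 + 0
gcd = 1, so a unique solution mod 28432 exists.
Back-substitute for the Bézout coefficients:
1 = 19 − 2·9
1 = −2·237 + 25·19
1 = 25·730 − 77·237
1 = −77·4617 + 487·730
1 = 487·28432 − 2999·4617
So 4617·(-2999) ≡ 1 (mod 28432), giving 4617⁻¹ ≡ 25433.
x ≡ 4617⁻¹·22304 ≡ 25433·22304 ≡ 10800 (mod 28432).

10800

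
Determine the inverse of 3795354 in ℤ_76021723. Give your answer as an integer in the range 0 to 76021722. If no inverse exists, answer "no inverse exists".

36792384

gcd(76021723, 3795354) by repeated division:
76021723 = 20×3795354 + 114643
3795354 = 33×114643 + 12135
114643 = 9×12135 + 5428
12135 = 2×5428 + 1279
5428 = 4×1279 + 312
1279 = 4×312 + 31
312 = 10×31 + 2
31 = 15×2 + 1
2 = 2×1 + 0
Since gcd(3795354, 76021723) = 1, back-substitute to write 1 as a combination:
1 = 31 − 15·2
1 = −15·312 + 151·31
1 = 151·1279 − 619·312
1 = −619·5428 + 2627·1279
1 = 2627·12135 − 5873·5428
1 = −5873·114643 + 55484·12135
1 = 55484·3795354 − 1836845·114643
1 = −1836845·76021723 + 36792384·3795354
So 3795354·36792384 ≡ 1 (mod 76021723).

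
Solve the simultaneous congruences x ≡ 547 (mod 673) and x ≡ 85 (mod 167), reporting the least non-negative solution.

Write x = 547 + 673·k. Then 673·k ≡ 85 − 547 ≡ 39 (mod 167).
Need 673⁻¹ mod 167. Extended Euclid on (167, 5):
167 = 33*5 + 2
5 = 2*2 + 1
2 = 2*1 + 0
Back-substitute:
1 = 5 − 2·2
1 = −2·167 + 67·5
673⁻¹ ≡ 67 (mod 167), so k ≡ 67·39 ≡ 108 (mod 167).
x = 547 + 673·108 = 73231.

73231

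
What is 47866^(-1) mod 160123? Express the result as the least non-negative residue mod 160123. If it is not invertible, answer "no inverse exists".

125831

Run Euclid on (160123, 47866):
160123 = 3×47866 + 16525
47866 = 2×16525 + 14816
16525 = 1×14816 + 1709
14816 = 8×1709 + 1144
1709 = 1×1144 + 565
1144 = 2×565 + 14
565 = 40×14 + 5
14 = 2×5 + 4
5 = 1×4 + 1
4 = 4×1 + 0
The gcd is 1. Working backward:
1 = 5 − 4
1 = −14 + 3·5
1 = 3·565 − 121·14
1 = −121·1144 + 245·565
1 = 245·1709 − 366·1144
1 = −366·14816 + 3173·1709
1 = 3173·16525 − 3539·14816
1 = −3539·47866 + 10251·16525
1 = 10251·160123 − 34292·47866
Thus 47866·(-34292) ≡ 1 (mod 160123); reducing, -34292 mod 160123 = 125831.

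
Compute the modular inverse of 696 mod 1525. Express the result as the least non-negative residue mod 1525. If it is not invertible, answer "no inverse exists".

1181

gcd(1525, 696) by repeated division:
1525 = 2×696 + 133
696 = 5×133 + 31
133 = 4×31 + 9
31 = 3×9 + 4
9 = 2×4 + 1
4 = 4×1 + 0
Since gcd(696, 1525) = 1, back-substitute to write 1 as a combination:
1 = 9 − 2·4
1 = −2·31 + 7·9
1 = 7·133 − 30·31
1 = −30·696 + 157·133
1 = 157·1525 − 344·696
Thus 696·(-344) ≡ 1 (mod 1525); reducing, -344 mod 1525 = 1181.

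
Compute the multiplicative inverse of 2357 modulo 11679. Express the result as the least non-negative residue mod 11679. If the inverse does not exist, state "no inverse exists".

gcd(11679, 2357) by repeated division:
11679 = 4×2357 + 2251
2357 = 1×2251 + 106
2251 = 21×106 + 25
106 = 4×25 + 6
25 = 4×6 + 1
6 = 6×1 + 0
Since gcd(2357, 11679) = 1, back-substitute to write 1 as a combination:
1 = 25 − 4·6
1 = −4·106 + 17·25
1 = 17·2251 − 361·106
1 = −361·2357 + 378·2251
1 = 378·11679 − 1873·2357
Hence 2357⁻¹ ≡ -1873 ≡ 9806 (mod 11679).

9806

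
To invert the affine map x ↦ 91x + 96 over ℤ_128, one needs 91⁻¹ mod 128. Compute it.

83

Extended Euclidean algorithm:
128 = 1×91 + 37
91 = 2×37 + 17
37 = 2×17 + 3
17 = 5×3 + 2
3 = 1×2 + 1
2 = 2×1 + 0
The gcd is 1. Working backward:
1 = 3 − 2
1 = −17 + 6·3
1 = 6·37 − 13·17
1 = −13·91 + 32·37
1 = 32·128 − 45·91
Thus 91·(-45) ≡ 1 (mod 128); reducing, -45 mod 128 = 83.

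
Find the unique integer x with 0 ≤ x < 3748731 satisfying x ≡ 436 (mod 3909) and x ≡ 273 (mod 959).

453880

Write x = 436 + 3909·k. Then 3909·k ≡ 273 − 436 ≡ 796 (mod 959).
Need 3909⁻¹ mod 959. Extended Euclid on (959, 73):
959 = 13×73 + 10
73 = 7×10 + 3
10 = 3×3 + 1
3 = 3×1 + 0
Back-substitute:
1 = 10 − 3·3
1 = −3·73 + 22·10
1 = 22·959 − 289·73
3909⁻¹ ≡ 670 (mod 959), so k ≡ 670·796 ≡ 116 (mod 959).
x = 436 + 3909·116 = 453880.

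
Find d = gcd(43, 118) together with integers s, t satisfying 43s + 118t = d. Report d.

Apply Euclid's algorithm to 118 and 43:
118 = 2·43 + 32
43 = 1·32 + 11
32 = 2·11 + 10
11 = 1·10 + 1
10 = 10·1 + 0
gcd(43, 118) = 1.
Back-substituting:
1 = 11 − 10
1 = −32 + 3·11
1 = 3·43 − 4·32
1 = −4·118 + 11·43
So 1 = (-4)·118 + (11)·43.

1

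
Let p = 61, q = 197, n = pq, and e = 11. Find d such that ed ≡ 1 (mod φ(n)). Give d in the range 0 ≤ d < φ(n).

10691

φ(n) = (p−1)(q−1) = 60·196 = 11760.
Need d with 11·d ≡ 1 (mod 11760). Apply the extended Euclidean algorithm:
11760 = 1069·11 + 1
11 = 11·1 + 0
Back-substitute:
1 = 11760 − 1069·11
So 11·(-1069) ≡ 1 (mod 11760), hence d ≡ -1069 ≡ 10691 (mod 11760).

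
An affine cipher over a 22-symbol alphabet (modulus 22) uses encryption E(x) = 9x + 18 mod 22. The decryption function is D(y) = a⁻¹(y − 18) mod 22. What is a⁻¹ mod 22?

Extended Euclidean algorithm:
22 = 2×9 + 4
9 = 2×4 + 1
4 = 4×1 + 0
gcd = 1, so the inverse exists. Back-substitute:
1 = 9 − 2·4
1 = −2·22 + 5·9
So 9·5 ≡ 1 (mod 22).

5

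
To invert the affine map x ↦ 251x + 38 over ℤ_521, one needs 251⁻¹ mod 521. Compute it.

137

Extended Euclidean algorithm:
521 = 2·251 + 19
251 = 13·19 + 4
19 = 4·4 + 3
4 = 1·3 + 1
3 = 3·1 + 0
The gcd is 1. Working backward:
1 = 4 − 3
1 = −19 + 5·4
1 = 5·251 − 66·19
1 = −66·521 + 137·251
So 251·137 ≡ 1 (mod 521).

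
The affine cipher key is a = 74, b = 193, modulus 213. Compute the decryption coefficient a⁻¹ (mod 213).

Run Euclid on (213, 74):
213 = 2·74 + 65
74 = 1·65 + 9
65 = 7·9 + 2
9 = 4·2 + 1
2 = 2·1 + 0
The gcd is 1. Working backward:
1 = 9 − 4·2
1 = −4·65 + 29·9
1 = 29·74 − 33·65
1 = −33·213 + 95·74
So 74·95 ≡ 1 (mod 213).

95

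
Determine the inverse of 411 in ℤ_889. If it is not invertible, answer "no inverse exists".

Extended Euclidean algorithm:
889 = 2×411 + 67
411 = 6×67 + 9
67 = 7×9 + 4
9 = 2×4 + 1
4 = 4×1 + 0
The gcd is 1. Working backward:
1 = 9 − 2·4
1 = −2·67 + 15·9
1 = 15·411 − 92·67
1 = −92·889 + 199·411
So 411·199 ≡ 1 (mod 889).

199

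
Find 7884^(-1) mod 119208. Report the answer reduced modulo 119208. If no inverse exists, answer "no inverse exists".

no inverse exists

Euclidean algorithm on 119208, 7884:
119208 = 15·7884 + 948
7884 = 8·948 + 300
948 = 3·300 + 48
300 = 6·48 + 12
48 = 4·12 + 0
Since gcd = 12 > 1, 7884 is not a unit mod 119208.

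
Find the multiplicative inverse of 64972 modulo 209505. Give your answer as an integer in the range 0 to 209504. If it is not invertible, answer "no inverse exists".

Apply the Euclidean algorithm to 209505 and 64972:
209505 = 3·64972 + 14589
64972 = 4·14589 + 6616
14589 = 2·6616 + 1357
6616 = 4·1357 + 1188
1357 = 1·1188 + 169
1188 = 7·169 + 5
169 = 33·5 + 4
5 = 1·4 + 1
4 = 4·1 + 0
The gcd is 1. Working backward:
1 = 5 − 4
1 = −169 + 34·5
1 = 34·1188 − 239·169
1 = −239·1357 + 273·1188
1 = 273·6616 − 1331·1357
1 = −1331·14589 + 2935·6616
1 = 2935·64972 − 13071·14589
1 = −13071·209505 + 42148·64972
So 64972·42148 ≡ 1 (mod 209505).

42148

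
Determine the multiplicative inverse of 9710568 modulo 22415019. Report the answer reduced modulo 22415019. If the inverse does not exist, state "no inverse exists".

no inverse exists

Euclidean algorithm on 22415019, 9710568:
22415019 = 2*9710568 + 2993883
9710568 = 3*2993883 + 728919
2993883 = 4*728919 + 78207
728919 = 9*78207 + 25056
78207 = 3*25056 + 3039
25056 = 8*3039 + 744
3039 = 4*744 + 63
744 = 11*63 + 51
63 = 1*51 + 12
51 = 4*12 + 3
12 = 4*3 + 0
The gcd is 3, not 1, hence no inverse exists.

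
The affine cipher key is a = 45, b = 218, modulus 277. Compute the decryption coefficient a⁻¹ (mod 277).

197

gcd(277, 45) by repeated division:
277 = 6×45 + 7
45 = 6×7 + 3
7 = 2×3 + 1
3 = 3×1 + 0
The gcd is 1. Working backward:
1 = 7 − 2·3
1 = −2·45 + 13·7
1 = 13·277 − 80·45
Hence 45⁻¹ ≡ -80 ≡ 197 (mod 277).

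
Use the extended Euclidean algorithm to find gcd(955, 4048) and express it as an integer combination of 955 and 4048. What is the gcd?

Apply Euclid's algorithm to 4048 and 955:
4048 = 4*955 + 228
955 = 4*228 + 43
228 = 5*43 + 13
43 = 3*13 + 4
13 = 3*4 + 1
4 = 4*1 + 0
gcd(955, 4048) = 1.
Working backward:
1 = 13 − 3·4
1 = −3·43 + 10·13
1 = 10·228 − 53·43
1 = −53·955 + 222·228
1 = 222·4048 − 941·955
So 1 = (222)·4048 + (-941)·955.

1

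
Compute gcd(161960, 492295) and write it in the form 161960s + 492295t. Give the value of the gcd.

5

Apply Euclid's algorithm to 492295 and 161960:
492295 = 3×161960 + 6415
161960 = 25×6415 + 1585
6415 = 4×1585 + 75
1585 = 21×75 + 10
75 = 7×10 + 5
10 = 2×5 + 0
gcd(161960, 492295) = 5.
Back-substituting:
5 = 75 − 7·10
5 = −7·1585 + 148·75
5 = 148·6415 − 599·1585
5 = −599·161960 + 15123·6415
5 = 15123·492295 − 45968·161960
So 5 = (15123)·492295 + (-45968)·161960.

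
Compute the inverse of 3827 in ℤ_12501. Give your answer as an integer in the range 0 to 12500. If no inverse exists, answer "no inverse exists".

4694

Extended Euclidean algorithm:
12501 = 3*3827 + 1020
3827 = 3*1020 + 767
1020 = 1*767 + 253
767 = 3*253 + 8
253 = 31*8 + 5
8 = 1*5 + 3
5 = 1*3 + 2
3 = 1*2 + 1
2 = 2*1 + 0
gcd = 1, so the inverse exists. Back-substitute:
1 = 3 − 2
1 = −5 + 2·3
1 = 2·8 − 3·5
1 = −3·253 + 95·8
1 = 95·767 − 288·253
1 = −288·1020 + 383·767
1 = 383·3827 − 1437·1020
1 = −1437·12501 + 4694·3827
So 3827·4694 ≡ 1 (mod 12501).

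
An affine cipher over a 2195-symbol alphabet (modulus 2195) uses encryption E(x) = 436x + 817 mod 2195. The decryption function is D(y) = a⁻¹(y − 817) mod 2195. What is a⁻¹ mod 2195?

gcd(2195, 436) by repeated division:
2195 = 5*436 + 15
436 = 29*15 + 1
15 = 15*1 + 0
Since gcd(436, 2195) = 1, back-substitute to write 1 as a combination:
1 = 436 − 29·15
1 = −29·2195 + 146·436
So 436·146 ≡ 1 (mod 2195).

146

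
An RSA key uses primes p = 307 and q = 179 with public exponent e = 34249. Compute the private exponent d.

φ(n) = (p−1)(q−1) = 306·178 = 54468.
Need d with 34249·d ≡ 1 (mod 54468). Apply the extended Euclidean algorithm:
54468 = 1×34249 + 20219
34249 = 1×20219 + 14030
20219 = 1×14030 + 6189
14030 = 2×6189 + 1652
6189 = 3×1652 + 1233
1652 = 1×1233 + 419
1233 = 2×419 + 395
419 = 1×395 + 24
395 = 16×24 + 11
24 = 2×11 + 2
11 = 5×2 + 1
2 = 2×1 + 0
Back-substitute:
1 = 11 − 5·2
1 = −5·24 + 11·11
1 = 11·395 − 181·24
1 = −181·419 + 192·395
1 = 192·1233 − 565·419
1 = −565·1652 + 757·1233
1 = 757·6189 − 2836·1652
1 = −2836·14030 + 6429·6189
1 = 6429·20219 − 9265·14030
1 = −9265·34249 + 15694·20219
1 = 15694·54468 − 24959·34249
So 34249·(-24959) ≡ 1 (mod 54468), hence d ≡ -24959 ≡ 29509 (mod 54468).

29509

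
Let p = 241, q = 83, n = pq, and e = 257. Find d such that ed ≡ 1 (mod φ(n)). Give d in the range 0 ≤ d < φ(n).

17153

φ(n) = (p−1)(q−1) = 240·82 = 19680.
Need d with 257·d ≡ 1 (mod 19680). Apply the extended Euclidean algorithm:
19680 = 76×257 + 148
257 = 1×148 + 109
148 = 1×109 + 39
109 = 2×39 + 31
39 = 1×31 + 8
31 = 3×8 + 7
8 = 1×7 + 1
7 = 7×1 + 0
Back-substitute:
1 = 8 − 7
1 = −31 + 4·8
1 = 4·39 − 5·31
1 = −5·109 + 14·39
1 = 14·148 − 19·109
1 = −19·257 + 33·148
1 = 33·19680 − 2527·257
So 257·(-2527) ≡ 1 (mod 19680), hence d ≡ -2527 ≡ 17153 (mod 19680).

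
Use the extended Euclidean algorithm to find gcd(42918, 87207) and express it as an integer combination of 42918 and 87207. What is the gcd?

Euclidean algorithm:
87207 = 2×42918 + 1371
42918 = 31×1371 + 417
1371 = 3×417 + 120
417 = 3×120 + 57
120 = 2×57 + 6
57 = 9×6 + 3
6 = 2×3 + 0
gcd(42918, 87207) = 3.
Back-substituting:
3 = 57 − 9·6
3 = −9·120 + 19·57
3 = 19·417 − 66·120
3 = −66·1371 + 217·417
3 = 217·42918 − 6793·1371
3 = −6793·87207 + 13803·42918
So 3 = (-6793)·87207 + (13803)·42918.

3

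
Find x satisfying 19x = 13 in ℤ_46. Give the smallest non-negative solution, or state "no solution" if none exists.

First find gcd(19, 46):
46 = 2·19 + 8
19 = 2·8 + 3
8 = 2·3 + 2
3 = 1·2 + 1
2 = 2·1 + 0
gcd = 1, so a unique solution mod 46 exists.
Back-substitute for the Bézout coefficients:
1 = 3 − 2
1 = −8 + 3·3
1 = 3·19 − 7·8
1 = −7·46 + 17·19
So 19·(17) ≡ 1 (mod 46), giving 19⁻¹ ≡ 17.
x ≡ 19⁻¹·13 ≡ 17·13 ≡ 37 (mod 46).

37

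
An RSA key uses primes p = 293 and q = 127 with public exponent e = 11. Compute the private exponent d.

13379

φ(n) = (p−1)(q−1) = 292·126 = 36792.
Need d with 11·d ≡ 1 (mod 36792). Apply the extended Euclidean algorithm:
36792 = 3344·11 + 8
11 = 1·8 + 3
8 = 2·3 + 2
3 = 1·2 + 1
2 = 2·1 + 0
Back-substitute:
1 = 3 − 2
1 = −8 + 3·3
1 = 3·11 − 4·8
1 = −4·36792 + 13379·11
So 11·13379 ≡ 1 (mod 36792), hence d = 13379.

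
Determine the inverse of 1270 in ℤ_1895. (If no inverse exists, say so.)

Compute gcd(1270, 1895):
1895 = 1×1270 + 625
1270 = 2×625 + 20
625 = 31×20 + 5
20 = 4×5 + 0
gcd(1270, 1895) = 5 ≠ 1, so 1270 has no multiplicative inverse modulo 1895.

no inverse exists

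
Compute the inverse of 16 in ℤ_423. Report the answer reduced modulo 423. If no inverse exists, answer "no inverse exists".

Run Euclid on (423, 16):
423 = 26·16 + 7
16 = 2·7 + 2
7 = 3·2 + 1
2 = 2·1 + 0
gcd = 1, so the inverse exists. Back-substitute:
1 = 7 − 3·2
1 = −3·16 + 7·7
1 = 7·423 − 185·16
Hence 16⁻¹ ≡ -185 ≡ 238 (mod 423).

238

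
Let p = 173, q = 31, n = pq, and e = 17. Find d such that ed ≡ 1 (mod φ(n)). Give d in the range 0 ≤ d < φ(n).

φ(n) = (p−1)(q−1) = 172·30 = 5160.
Need d with 17·d ≡ 1 (mod 5160). Apply the extended Euclidean algorithm:
5160 = 303·17 + 9
17 = 1·9 + 8
9 = 1·8 + 1
8 = 8·1 + 0
Back-substitute:
1 = 9 − 8
1 = −17 + 2·9
1 = 2·5160 − 607·17
So 17·(-607) ≡ 1 (mod 5160), hence d ≡ -607 ≡ 4553 (mod 5160).

4553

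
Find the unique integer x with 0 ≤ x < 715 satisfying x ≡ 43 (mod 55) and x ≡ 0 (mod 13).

Write x = 43 + 55·k. Then 55·k ≡ 0 − 43 ≡ 9 (mod 13).
Need 55⁻¹ mod 13. Extended Euclid on (13, 3):
13 = 4×3 + 1
3 = 3×1 + 0
Back-substitute:
1 = 13 − 4·3
55⁻¹ ≡ 9 (mod 13), so k ≡ 9·9 ≡ 3 (mod 13).
x = 43 + 55·3 = 208.

208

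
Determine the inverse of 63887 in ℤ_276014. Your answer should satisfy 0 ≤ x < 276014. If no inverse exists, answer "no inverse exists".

34377

Apply the Euclidean algorithm to 276014 and 63887:
276014 = 4·63887 + 20466
63887 = 3·20466 + 2489
20466 = 8·2489 + 554
2489 = 4·554 + 273
554 = 2·273 + 8
273 = 34·8 + 1
8 = 8·1 + 0
gcd = 1, so the inverse exists. Back-substitute:
1 = 273 − 34·8
1 = −34·554 + 69·273
1 = 69·2489 − 310·554
1 = −310·20466 + 2549·2489
1 = 2549·63887 − 7957·20466
1 = −7957·276014 + 34377·63887
So 63887·34377 ≡ 1 (mod 276014).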